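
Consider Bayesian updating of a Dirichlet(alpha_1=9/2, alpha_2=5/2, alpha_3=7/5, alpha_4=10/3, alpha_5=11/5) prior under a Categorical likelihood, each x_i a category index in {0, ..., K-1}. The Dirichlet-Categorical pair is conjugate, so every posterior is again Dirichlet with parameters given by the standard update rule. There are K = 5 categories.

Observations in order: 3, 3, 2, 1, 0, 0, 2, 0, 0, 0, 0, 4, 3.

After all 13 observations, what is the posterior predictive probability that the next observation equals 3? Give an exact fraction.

obs 1: x=3 → posterior Dirichlet(9/2, 5/2, 7/5, 13/3, 11/5)
obs 2: x=3 → posterior Dirichlet(9/2, 5/2, 7/5, 16/3, 11/5)
obs 3: x=2 → posterior Dirichlet(9/2, 5/2, 12/5, 16/3, 11/5)
obs 4: x=1 → posterior Dirichlet(9/2, 7/2, 12/5, 16/3, 11/5)
obs 5: x=0 → posterior Dirichlet(11/2, 7/2, 12/5, 16/3, 11/5)
obs 6: x=0 → posterior Dirichlet(13/2, 7/2, 12/5, 16/3, 11/5)
obs 7: x=2 → posterior Dirichlet(13/2, 7/2, 17/5, 16/3, 11/5)
obs 8: x=0 → posterior Dirichlet(15/2, 7/2, 17/5, 16/3, 11/5)
obs 9: x=0 → posterior Dirichlet(17/2, 7/2, 17/5, 16/3, 11/5)
obs 10: x=0 → posterior Dirichlet(19/2, 7/2, 17/5, 16/3, 11/5)
obs 11: x=0 → posterior Dirichlet(21/2, 7/2, 17/5, 16/3, 11/5)
obs 12: x=4 → posterior Dirichlet(21/2, 7/2, 17/5, 16/3, 16/5)
obs 13: x=3 → posterior Dirichlet(21/2, 7/2, 17/5, 19/3, 16/5)

95/404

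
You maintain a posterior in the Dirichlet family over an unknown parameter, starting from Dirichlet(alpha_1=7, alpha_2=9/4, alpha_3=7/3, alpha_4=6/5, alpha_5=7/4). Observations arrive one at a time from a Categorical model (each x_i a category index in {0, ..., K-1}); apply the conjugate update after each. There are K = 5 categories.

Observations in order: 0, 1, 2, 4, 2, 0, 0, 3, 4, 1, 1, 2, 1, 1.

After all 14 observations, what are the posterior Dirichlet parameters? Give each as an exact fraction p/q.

alpha_1=10, alpha_2=29/4, alpha_3=16/3, alpha_4=11/5, alpha_5=15/4

obs 1: x=0 → posterior Dirichlet(8, 9/4, 7/3, 6/5, 7/4)
obs 2: x=1 → posterior Dirichlet(8, 13/4, 7/3, 6/5, 7/4)
obs 3: x=2 → posterior Dirichlet(8, 13/4, 10/3, 6/5, 7/4)
obs 4: x=4 → posterior Dirichlet(8, 13/4, 10/3, 6/5, 11/4)
obs 5: x=2 → posterior Dirichlet(8, 13/4, 13/3, 6/5, 11/4)
obs 6: x=0 → posterior Dirichlet(9, 13/4, 13/3, 6/5, 11/4)
obs 7: x=0 → posterior Dirichlet(10, 13/4, 13/3, 6/5, 11/4)
obs 8: x=3 → posterior Dirichlet(10, 13/4, 13/3, 11/5, 11/4)
obs 9: x=4 → posterior Dirichlet(10, 13/4, 13/3, 11/5, 15/4)
obs 10: x=1 → posterior Dirichlet(10, 17/4, 13/3, 11/5, 15/4)
obs 11: x=1 → posterior Dirichlet(10, 21/4, 13/3, 11/5, 15/4)
obs 12: x=2 → posterior Dirichlet(10, 21/4, 16/3, 11/5, 15/4)
obs 13: x=1 → posterior Dirichlet(10, 25/4, 16/3, 11/5, 15/4)
obs 14: x=1 → posterior Dirichlet(10, 29/4, 16/3, 11/5, 15/4)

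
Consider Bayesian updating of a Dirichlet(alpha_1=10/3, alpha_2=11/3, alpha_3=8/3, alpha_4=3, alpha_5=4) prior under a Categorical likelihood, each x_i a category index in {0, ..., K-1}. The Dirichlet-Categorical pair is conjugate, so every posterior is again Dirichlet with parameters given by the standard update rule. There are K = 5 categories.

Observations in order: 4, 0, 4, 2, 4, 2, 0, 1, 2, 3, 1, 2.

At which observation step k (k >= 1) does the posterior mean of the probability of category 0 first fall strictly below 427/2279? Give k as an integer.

obs 1: x=4 → posterior Dirichlet(10/3, 11/3, 8/3, 3, 5)
obs 2: x=0 → posterior Dirichlet(13/3, 11/3, 8/3, 3, 5)
obs 3: x=4 → posterior Dirichlet(13/3, 11/3, 8/3, 3, 6)
obs 4: x=2 → posterior Dirichlet(13/3, 11/3, 11/3, 3, 6)
obs 5: x=4 → posterior Dirichlet(13/3, 11/3, 11/3, 3, 7)
obs 6: x=2 → posterior Dirichlet(13/3, 11/3, 14/3, 3, 7)
obs 7: x=0 → posterior Dirichlet(16/3, 11/3, 14/3, 3, 7)
obs 8: x=1 → posterior Dirichlet(16/3, 14/3, 14/3, 3, 7)
obs 9: x=2 → posterior Dirichlet(16/3, 14/3, 17/3, 3, 7)
obs 10: x=3 → posterior Dirichlet(16/3, 14/3, 17/3, 4, 7)
obs 11: x=1 → posterior Dirichlet(16/3, 17/3, 17/3, 4, 7)
obs 12: x=2 → posterior Dirichlet(16/3, 17/3, 20/3, 4, 7)

k = 12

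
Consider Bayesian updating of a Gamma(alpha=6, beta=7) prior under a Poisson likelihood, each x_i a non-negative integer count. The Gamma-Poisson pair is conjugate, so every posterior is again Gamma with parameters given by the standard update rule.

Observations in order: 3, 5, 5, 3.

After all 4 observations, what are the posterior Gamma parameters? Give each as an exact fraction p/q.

obs 1: x=3 → posterior Gamma(9, 8)
obs 2: x=5 → posterior Gamma(14, 9)
obs 3: x=5 → posterior Gamma(19, 10)
obs 4: x=3 → posterior Gamma(22, 11)

alpha=22, beta=11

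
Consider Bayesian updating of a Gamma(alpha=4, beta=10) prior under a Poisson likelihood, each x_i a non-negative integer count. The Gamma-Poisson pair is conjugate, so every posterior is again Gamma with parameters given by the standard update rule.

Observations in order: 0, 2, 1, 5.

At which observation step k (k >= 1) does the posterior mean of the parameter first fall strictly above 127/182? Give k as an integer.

k = 4

obs 1: x=0 → posterior Gamma(4, 11)
obs 2: x=2 → posterior Gamma(6, 12)
obs 3: x=1 → posterior Gamma(7, 13)
obs 4: x=5 → posterior Gamma(12, 14)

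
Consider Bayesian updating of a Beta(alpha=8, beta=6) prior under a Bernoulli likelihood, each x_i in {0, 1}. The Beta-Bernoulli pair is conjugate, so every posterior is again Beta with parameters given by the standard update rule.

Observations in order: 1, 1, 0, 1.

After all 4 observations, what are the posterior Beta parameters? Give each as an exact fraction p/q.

alpha=11, beta=7

obs 1: x=1 → posterior Beta(9, 6)
obs 2: x=1 → posterior Beta(10, 6)
obs 3: x=0 → posterior Beta(10, 7)
obs 4: x=1 → posterior Beta(11, 7)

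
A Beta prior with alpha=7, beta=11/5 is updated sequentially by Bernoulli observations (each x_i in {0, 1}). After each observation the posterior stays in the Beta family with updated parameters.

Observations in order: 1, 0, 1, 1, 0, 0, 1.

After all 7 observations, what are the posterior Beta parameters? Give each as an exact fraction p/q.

alpha=11, beta=26/5

obs 1: x=1 → posterior Beta(8, 11/5)
obs 2: x=0 → posterior Beta(8, 16/5)
obs 3: x=1 → posterior Beta(9, 16/5)
obs 4: x=1 → posterior Beta(10, 16/5)
obs 5: x=0 → posterior Beta(10, 21/5)
obs 6: x=0 → posterior Beta(10, 26/5)
obs 7: x=1 → posterior Beta(11, 26/5)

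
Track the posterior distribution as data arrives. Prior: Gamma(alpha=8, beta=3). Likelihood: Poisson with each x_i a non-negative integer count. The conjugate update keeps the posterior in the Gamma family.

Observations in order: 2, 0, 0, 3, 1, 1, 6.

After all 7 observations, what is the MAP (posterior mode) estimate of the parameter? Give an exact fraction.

2

obs 1: x=2 → posterior Gamma(10, 4)
obs 2: x=0 → posterior Gamma(10, 5)
obs 3: x=0 → posterior Gamma(10, 6)
obs 4: x=3 → posterior Gamma(13, 7)
obs 5: x=1 → posterior Gamma(14, 8)
obs 6: x=1 → posterior Gamma(15, 9)
obs 7: x=6 → posterior Gamma(21, 10)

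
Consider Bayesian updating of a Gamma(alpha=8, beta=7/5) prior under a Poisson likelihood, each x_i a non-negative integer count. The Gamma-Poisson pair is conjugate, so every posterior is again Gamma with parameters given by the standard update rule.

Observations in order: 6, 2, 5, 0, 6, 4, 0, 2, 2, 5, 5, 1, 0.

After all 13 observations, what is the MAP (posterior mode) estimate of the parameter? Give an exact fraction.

obs 1: x=6 → posterior Gamma(14, 12/5)
obs 2: x=2 → posterior Gamma(16, 17/5)
obs 3: x=5 → posterior Gamma(21, 22/5)
obs 4: x=0 → posterior Gamma(21, 27/5)
obs 5: x=6 → posterior Gamma(27, 32/5)
obs 6: x=4 → posterior Gamma(31, 37/5)
obs 7: x=0 → posterior Gamma(31, 42/5)
obs 8: x=2 → posterior Gamma(33, 47/5)
obs 9: x=2 → posterior Gamma(35, 52/5)
obs 10: x=5 → posterior Gamma(40, 57/5)
obs 11: x=5 → posterior Gamma(45, 62/5)
obs 12: x=1 → posterior Gamma(46, 67/5)
obs 13: x=0 → posterior Gamma(46, 72/5)

25/8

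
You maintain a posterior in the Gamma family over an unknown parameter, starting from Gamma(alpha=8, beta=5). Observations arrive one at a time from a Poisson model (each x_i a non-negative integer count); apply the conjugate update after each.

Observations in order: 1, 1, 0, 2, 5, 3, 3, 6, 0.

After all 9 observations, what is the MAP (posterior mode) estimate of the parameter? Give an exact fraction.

2

obs 1: x=1 → posterior Gamma(9, 6)
obs 2: x=1 → posterior Gamma(10, 7)
obs 3: x=0 → posterior Gamma(10, 8)
obs 4: x=2 → posterior Gamma(12, 9)
obs 5: x=5 → posterior Gamma(17, 10)
obs 6: x=3 → posterior Gamma(20, 11)
obs 7: x=3 → posterior Gamma(23, 12)
obs 8: x=6 → posterior Gamma(29, 13)
obs 9: x=0 → posterior Gamma(29, 14)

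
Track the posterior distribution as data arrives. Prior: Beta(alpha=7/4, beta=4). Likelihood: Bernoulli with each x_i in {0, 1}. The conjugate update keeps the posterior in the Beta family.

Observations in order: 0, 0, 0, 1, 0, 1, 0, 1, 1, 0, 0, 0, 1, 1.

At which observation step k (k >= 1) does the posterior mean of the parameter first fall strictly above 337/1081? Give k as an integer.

k = 6

obs 1: x=0 → posterior Beta(7/4, 5)
obs 2: x=0 → posterior Beta(7/4, 6)
obs 3: x=0 → posterior Beta(7/4, 7)
obs 4: x=1 → posterior Beta(11/4, 7)
obs 5: x=0 → posterior Beta(11/4, 8)
obs 6: x=1 → posterior Beta(15/4, 8)
obs 7: x=0 → posterior Beta(15/4, 9)
obs 8: x=1 → posterior Beta(19/4, 9)
obs 9: x=1 → posterior Beta(23/4, 9)
obs 10: x=0 → posterior Beta(23/4, 10)
obs 11: x=0 → posterior Beta(23/4, 11)
obs 12: x=0 → posterior Beta(23/4, 12)
obs 13: x=1 → posterior Beta(27/4, 12)
obs 14: x=1 → posterior Beta(31/4, 12)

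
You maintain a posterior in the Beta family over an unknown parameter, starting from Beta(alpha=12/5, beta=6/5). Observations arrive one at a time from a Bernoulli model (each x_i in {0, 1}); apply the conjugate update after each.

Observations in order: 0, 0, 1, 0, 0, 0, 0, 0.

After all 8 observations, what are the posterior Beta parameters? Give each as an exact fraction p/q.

alpha=17/5, beta=41/5

obs 1: x=0 → posterior Beta(12/5, 11/5)
obs 2: x=0 → posterior Beta(12/5, 16/5)
obs 3: x=1 → posterior Beta(17/5, 16/5)
obs 4: x=0 → posterior Beta(17/5, 21/5)
obs 5: x=0 → posterior Beta(17/5, 26/5)
obs 6: x=0 → posterior Beta(17/5, 31/5)
obs 7: x=0 → posterior Beta(17/5, 36/5)
obs 8: x=0 → posterior Beta(17/5, 41/5)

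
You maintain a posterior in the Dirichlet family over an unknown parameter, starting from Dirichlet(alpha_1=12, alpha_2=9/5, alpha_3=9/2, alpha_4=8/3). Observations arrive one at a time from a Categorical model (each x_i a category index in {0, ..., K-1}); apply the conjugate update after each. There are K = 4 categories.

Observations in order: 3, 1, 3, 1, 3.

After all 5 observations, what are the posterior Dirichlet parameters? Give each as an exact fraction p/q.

alpha_1=12, alpha_2=19/5, alpha_3=9/2, alpha_4=17/3

obs 1: x=3 → posterior Dirichlet(12, 9/5, 9/2, 11/3)
obs 2: x=1 → posterior Dirichlet(12, 14/5, 9/2, 11/3)
obs 3: x=3 → posterior Dirichlet(12, 14/5, 9/2, 14/3)
obs 4: x=1 → posterior Dirichlet(12, 19/5, 9/2, 14/3)
obs 5: x=3 → posterior Dirichlet(12, 19/5, 9/2, 17/3)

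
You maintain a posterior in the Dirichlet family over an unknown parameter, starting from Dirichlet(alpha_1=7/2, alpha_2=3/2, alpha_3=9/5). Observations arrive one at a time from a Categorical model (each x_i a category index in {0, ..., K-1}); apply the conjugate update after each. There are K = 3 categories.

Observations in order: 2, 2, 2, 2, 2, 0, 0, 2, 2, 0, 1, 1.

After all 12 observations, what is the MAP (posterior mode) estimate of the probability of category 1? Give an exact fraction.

obs 1: x=2 → posterior Dirichlet(7/2, 3/2, 14/5)
obs 2: x=2 → posterior Dirichlet(7/2, 3/2, 19/5)
obs 3: x=2 → posterior Dirichlet(7/2, 3/2, 24/5)
obs 4: x=2 → posterior Dirichlet(7/2, 3/2, 29/5)
obs 5: x=2 → posterior Dirichlet(7/2, 3/2, 34/5)
obs 6: x=0 → posterior Dirichlet(9/2, 3/2, 34/5)
obs 7: x=0 → posterior Dirichlet(11/2, 3/2, 34/5)
obs 8: x=2 → posterior Dirichlet(11/2, 3/2, 39/5)
obs 9: x=2 → posterior Dirichlet(11/2, 3/2, 44/5)
obs 10: x=0 → posterior Dirichlet(13/2, 3/2, 44/5)
obs 11: x=1 → posterior Dirichlet(13/2, 5/2, 44/5)
obs 12: x=1 → posterior Dirichlet(13/2, 7/2, 44/5)

25/158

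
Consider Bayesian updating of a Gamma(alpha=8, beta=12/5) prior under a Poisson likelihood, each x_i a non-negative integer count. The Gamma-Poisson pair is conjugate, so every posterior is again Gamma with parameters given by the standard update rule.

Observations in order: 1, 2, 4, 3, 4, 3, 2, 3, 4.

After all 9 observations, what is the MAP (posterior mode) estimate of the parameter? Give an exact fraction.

55/19

obs 1: x=1 → posterior Gamma(9, 17/5)
obs 2: x=2 → posterior Gamma(11, 22/5)
obs 3: x=4 → posterior Gamma(15, 27/5)
obs 4: x=3 → posterior Gamma(18, 32/5)
obs 5: x=4 → posterior Gamma(22, 37/5)
obs 6: x=3 → posterior Gamma(25, 42/5)
obs 7: x=2 → posterior Gamma(27, 47/5)
obs 8: x=3 → posterior Gamma(30, 52/5)
obs 9: x=4 → posterior Gamma(34, 57/5)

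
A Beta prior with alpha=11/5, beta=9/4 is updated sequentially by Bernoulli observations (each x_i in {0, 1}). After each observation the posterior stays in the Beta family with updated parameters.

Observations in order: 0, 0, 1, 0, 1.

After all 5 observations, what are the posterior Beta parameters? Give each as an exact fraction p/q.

obs 1: x=0 → posterior Beta(11/5, 13/4)
obs 2: x=0 → posterior Beta(11/5, 17/4)
obs 3: x=1 → posterior Beta(16/5, 17/4)
obs 4: x=0 → posterior Beta(16/5, 21/4)
obs 5: x=1 → posterior Beta(21/5, 21/4)

alpha=21/5, beta=21/4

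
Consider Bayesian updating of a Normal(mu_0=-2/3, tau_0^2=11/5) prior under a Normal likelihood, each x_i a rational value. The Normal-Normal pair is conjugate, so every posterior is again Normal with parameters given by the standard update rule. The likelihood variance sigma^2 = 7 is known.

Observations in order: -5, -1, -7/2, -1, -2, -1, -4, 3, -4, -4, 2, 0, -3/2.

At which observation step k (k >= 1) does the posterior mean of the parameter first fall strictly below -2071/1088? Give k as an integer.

obs 1: x=-5 → posterior Normal(-235/138, 77/46)
obs 2: x=-1 → posterior Normal(-268/171, 77/57)
obs 3: x=-7/2 → posterior Normal(-767/408, 77/68)
obs 4: x=-1 → posterior Normal(-833/474, 77/79)
obs 5: x=-2 → posterior Normal(-193/108, 77/90)
obs 6: x=-1 → posterior Normal(-1031/606, 77/101)
obs 7: x=-4 → posterior Normal(-185/96, 11/16)
obs 8: x=3 → posterior Normal(-1097/738, 77/123)
obs 9: x=-4 → posterior Normal(-1361/804, 77/134)
obs 10: x=-4 → posterior Normal(-325/174, 77/145)
obs 11: x=2 → posterior Normal(-1493/936, 77/156)
obs 12: x=0 → posterior Normal(-1493/1002, 77/167)
obs 13: x=-3/2 → posterior Normal(-398/267, 77/178)

k = 7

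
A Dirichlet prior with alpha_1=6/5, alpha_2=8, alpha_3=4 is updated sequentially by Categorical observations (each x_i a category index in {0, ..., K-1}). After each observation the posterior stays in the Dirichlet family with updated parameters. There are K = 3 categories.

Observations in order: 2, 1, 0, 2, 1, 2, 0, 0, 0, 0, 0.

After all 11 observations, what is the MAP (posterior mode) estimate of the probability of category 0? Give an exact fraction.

obs 1: x=2 → posterior Dirichlet(6/5, 8, 5)
obs 2: x=1 → posterior Dirichlet(6/5, 9, 5)
obs 3: x=0 → posterior Dirichlet(11/5, 9, 5)
obs 4: x=2 → posterior Dirichlet(11/5, 9, 6)
obs 5: x=1 → posterior Dirichlet(11/5, 10, 6)
obs 6: x=2 → posterior Dirichlet(11/5, 10, 7)
obs 7: x=0 → posterior Dirichlet(16/5, 10, 7)
obs 8: x=0 → posterior Dirichlet(21/5, 10, 7)
obs 9: x=0 → posterior Dirichlet(26/5, 10, 7)
obs 10: x=0 → posterior Dirichlet(31/5, 10, 7)
obs 11: x=0 → posterior Dirichlet(36/5, 10, 7)

31/106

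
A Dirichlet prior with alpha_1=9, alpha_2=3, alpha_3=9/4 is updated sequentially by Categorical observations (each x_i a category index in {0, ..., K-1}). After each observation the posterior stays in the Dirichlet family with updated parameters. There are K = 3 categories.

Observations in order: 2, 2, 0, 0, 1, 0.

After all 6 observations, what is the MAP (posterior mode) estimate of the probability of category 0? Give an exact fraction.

44/69

obs 1: x=2 → posterior Dirichlet(9, 3, 13/4)
obs 2: x=2 → posterior Dirichlet(9, 3, 17/4)
obs 3: x=0 → posterior Dirichlet(10, 3, 17/4)
obs 4: x=0 → posterior Dirichlet(11, 3, 17/4)
obs 5: x=1 → posterior Dirichlet(11, 4, 17/4)
obs 6: x=0 → posterior Dirichlet(12, 4, 17/4)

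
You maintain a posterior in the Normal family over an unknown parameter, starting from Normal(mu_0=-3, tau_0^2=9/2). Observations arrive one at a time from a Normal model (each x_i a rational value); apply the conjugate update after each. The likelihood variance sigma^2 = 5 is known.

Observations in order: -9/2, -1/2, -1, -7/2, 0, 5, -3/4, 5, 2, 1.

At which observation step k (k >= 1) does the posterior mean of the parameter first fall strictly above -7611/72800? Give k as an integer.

k = 10

obs 1: x=-9/2 → posterior Normal(-141/38, 45/19)
obs 2: x=-1/2 → posterior Normal(-75/28, 45/28)
obs 3: x=-1 → posterior Normal(-84/37, 45/37)
obs 4: x=-7/2 → posterior Normal(-231/92, 45/46)
obs 5: x=0 → posterior Normal(-21/10, 9/11)
obs 6: x=5 → posterior Normal(-141/128, 45/64)
obs 7: x=-3/4 → posterior Normal(-309/292, 45/73)
obs 8: x=5 → posterior Normal(-129/328, 45/82)
obs 9: x=2 → posterior Normal(-57/364, 45/91)
obs 10: x=1 → posterior Normal(-21/400, 9/20)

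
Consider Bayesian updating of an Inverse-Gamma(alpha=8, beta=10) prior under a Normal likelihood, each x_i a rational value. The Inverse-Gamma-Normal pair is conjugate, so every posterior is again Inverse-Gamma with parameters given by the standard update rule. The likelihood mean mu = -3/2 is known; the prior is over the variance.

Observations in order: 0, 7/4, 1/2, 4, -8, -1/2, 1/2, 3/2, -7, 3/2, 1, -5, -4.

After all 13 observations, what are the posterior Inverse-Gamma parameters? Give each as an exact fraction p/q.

obs 1: x=0 → posterior Inverse-Gamma(17/2, 89/8)
obs 2: x=7/4 → posterior Inverse-Gamma(9, 525/32)
obs 3: x=1/2 → posterior Inverse-Gamma(19/2, 589/32)
obs 4: x=4 → posterior Inverse-Gamma(10, 1073/32)
obs 5: x=-8 → posterior Inverse-Gamma(21/2, 1749/32)
obs 6: x=-1/2 → posterior Inverse-Gamma(11, 1765/32)
obs 7: x=1/2 → posterior Inverse-Gamma(23/2, 1829/32)
obs 8: x=3/2 → posterior Inverse-Gamma(12, 1973/32)
obs 9: x=-7 → posterior Inverse-Gamma(25/2, 2457/32)
obs 10: x=3/2 → posterior Inverse-Gamma(13, 2601/32)
obs 11: x=1 → posterior Inverse-Gamma(27/2, 2701/32)
obs 12: x=-5 → posterior Inverse-Gamma(14, 2897/32)
obs 13: x=-4 → posterior Inverse-Gamma(29/2, 2997/32)

alpha=29/2, beta=2997/32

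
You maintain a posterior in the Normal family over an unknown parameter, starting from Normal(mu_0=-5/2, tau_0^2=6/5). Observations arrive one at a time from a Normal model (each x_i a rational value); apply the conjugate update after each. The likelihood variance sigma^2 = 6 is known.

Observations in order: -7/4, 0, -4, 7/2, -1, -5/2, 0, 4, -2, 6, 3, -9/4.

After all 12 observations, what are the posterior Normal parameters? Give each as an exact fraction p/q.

mu_0=-19/34, tau_0^2=6/17

obs 1: x=-7/4 → posterior Normal(-19/8, 1)
obs 2: x=0 → posterior Normal(-57/28, 6/7)
obs 3: x=-4 → posterior Normal(-73/32, 3/4)
obs 4: x=7/2 → posterior Normal(-59/36, 2/3)
obs 5: x=-1 → posterior Normal(-63/40, 3/5)
obs 6: x=-5/2 → posterior Normal(-73/44, 6/11)
obs 7: x=0 → posterior Normal(-73/48, 1/2)
obs 8: x=4 → posterior Normal(-57/52, 6/13)
obs 9: x=-2 → posterior Normal(-65/56, 3/7)
obs 10: x=6 → posterior Normal(-41/60, 2/5)
obs 11: x=3 → posterior Normal(-29/64, 3/8)
obs 12: x=-9/4 → posterior Normal(-19/34, 6/17)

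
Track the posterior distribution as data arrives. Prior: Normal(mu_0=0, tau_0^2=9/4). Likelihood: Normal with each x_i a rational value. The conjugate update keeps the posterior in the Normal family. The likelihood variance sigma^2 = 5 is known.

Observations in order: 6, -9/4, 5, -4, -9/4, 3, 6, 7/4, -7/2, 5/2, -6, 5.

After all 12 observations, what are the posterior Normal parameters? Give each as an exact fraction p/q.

obs 1: x=6 → posterior Normal(54/29, 45/29)
obs 2: x=-9/4 → posterior Normal(135/152, 45/38)
obs 3: x=5 → posterior Normal(315/188, 45/47)
obs 4: x=-4 → posterior Normal(171/224, 45/56)
obs 5: x=-9/4 → posterior Normal(9/26, 9/13)
obs 6: x=3 → posterior Normal(99/148, 45/74)
obs 7: x=6 → posterior Normal(207/166, 45/83)
obs 8: x=7/4 → posterior Normal(477/368, 45/92)
obs 9: x=-7/2 → posterior Normal(351/404, 45/101)
obs 10: x=5/2 → posterior Normal(441/440, 9/22)
obs 11: x=-6 → posterior Normal(225/476, 45/119)
obs 12: x=5 → posterior Normal(405/512, 45/128)

mu_0=405/512, tau_0^2=45/128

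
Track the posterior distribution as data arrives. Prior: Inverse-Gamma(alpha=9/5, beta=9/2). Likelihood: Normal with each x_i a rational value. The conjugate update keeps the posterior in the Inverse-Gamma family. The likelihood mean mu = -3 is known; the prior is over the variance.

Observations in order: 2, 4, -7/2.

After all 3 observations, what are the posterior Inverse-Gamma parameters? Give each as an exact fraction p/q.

alpha=33/10, beta=333/8

obs 1: x=2 → posterior Inverse-Gamma(23/10, 17)
obs 2: x=4 → posterior Inverse-Gamma(14/5, 83/2)
obs 3: x=-7/2 → posterior Inverse-Gamma(33/10, 333/8)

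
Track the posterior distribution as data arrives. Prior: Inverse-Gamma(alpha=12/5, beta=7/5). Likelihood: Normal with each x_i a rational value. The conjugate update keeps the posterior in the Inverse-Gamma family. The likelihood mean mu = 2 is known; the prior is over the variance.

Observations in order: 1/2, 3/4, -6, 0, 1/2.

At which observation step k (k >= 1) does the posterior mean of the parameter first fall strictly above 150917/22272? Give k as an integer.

obs 1: x=1/2 → posterior Inverse-Gamma(29/10, 101/40)
obs 2: x=3/4 → posterior Inverse-Gamma(17/5, 529/160)
obs 3: x=-6 → posterior Inverse-Gamma(39/10, 5649/160)
obs 4: x=0 → posterior Inverse-Gamma(22/5, 5969/160)
obs 5: x=1/2 → posterior Inverse-Gamma(49/10, 6149/160)

k = 3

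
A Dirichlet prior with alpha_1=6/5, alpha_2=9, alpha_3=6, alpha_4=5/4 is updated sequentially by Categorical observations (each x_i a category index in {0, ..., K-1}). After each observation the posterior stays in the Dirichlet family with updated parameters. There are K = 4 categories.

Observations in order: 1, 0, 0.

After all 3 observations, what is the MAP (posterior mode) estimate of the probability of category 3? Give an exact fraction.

5/329

obs 1: x=1 → posterior Dirichlet(6/5, 10, 6, 5/4)
obs 2: x=0 → posterior Dirichlet(11/5, 10, 6, 5/4)
obs 3: x=0 → posterior Dirichlet(16/5, 10, 6, 5/4)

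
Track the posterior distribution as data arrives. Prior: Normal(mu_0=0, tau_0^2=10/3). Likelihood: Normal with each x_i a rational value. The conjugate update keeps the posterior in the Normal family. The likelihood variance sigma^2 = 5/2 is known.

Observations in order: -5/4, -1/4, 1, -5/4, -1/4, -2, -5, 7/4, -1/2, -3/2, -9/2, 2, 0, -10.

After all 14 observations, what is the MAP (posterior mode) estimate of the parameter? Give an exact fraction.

-87/59

obs 1: x=-5/4 → posterior Normal(-5/7, 10/7)
obs 2: x=-1/4 → posterior Normal(-6/11, 10/11)
obs 3: x=1 → posterior Normal(-2/15, 2/3)
obs 4: x=-5/4 → posterior Normal(-7/19, 10/19)
obs 5: x=-1/4 → posterior Normal(-8/23, 10/23)
obs 6: x=-2 → posterior Normal(-16/27, 10/27)
obs 7: x=-5 → posterior Normal(-36/31, 10/31)
obs 8: x=7/4 → posterior Normal(-29/35, 2/7)
obs 9: x=-1/2 → posterior Normal(-31/39, 10/39)
obs 10: x=-3/2 → posterior Normal(-37/43, 10/43)
obs 11: x=-9/2 → posterior Normal(-55/47, 10/47)
obs 12: x=2 → posterior Normal(-47/51, 10/51)
obs 13: x=0 → posterior Normal(-47/55, 2/11)
obs 14: x=-10 → posterior Normal(-87/59, 10/59)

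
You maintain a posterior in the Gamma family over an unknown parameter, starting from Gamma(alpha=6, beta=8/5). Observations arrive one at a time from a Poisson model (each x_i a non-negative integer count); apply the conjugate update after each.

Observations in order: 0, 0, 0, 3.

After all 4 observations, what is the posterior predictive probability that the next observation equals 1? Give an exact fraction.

obs 1: x=0 → posterior Gamma(6, 13/5)
obs 2: x=0 → posterior Gamma(6, 18/5)
obs 3: x=0 → posterior Gamma(6, 23/5)
obs 4: x=3 → posterior Gamma(9, 28/5)

52892279767040/170175442807161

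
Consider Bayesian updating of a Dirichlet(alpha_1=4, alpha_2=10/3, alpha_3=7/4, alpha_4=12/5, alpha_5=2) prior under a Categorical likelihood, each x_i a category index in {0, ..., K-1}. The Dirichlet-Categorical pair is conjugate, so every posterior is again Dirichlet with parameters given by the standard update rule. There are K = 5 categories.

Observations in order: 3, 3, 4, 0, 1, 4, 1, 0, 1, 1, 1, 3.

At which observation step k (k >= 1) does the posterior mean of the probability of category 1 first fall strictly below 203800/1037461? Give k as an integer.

obs 1: x=3 → posterior Dirichlet(4, 10/3, 7/4, 17/5, 2)
obs 2: x=3 → posterior Dirichlet(4, 10/3, 7/4, 22/5, 2)
obs 3: x=4 → posterior Dirichlet(4, 10/3, 7/4, 22/5, 3)
obs 4: x=0 → posterior Dirichlet(5, 10/3, 7/4, 22/5, 3)
obs 5: x=1 → posterior Dirichlet(5, 13/3, 7/4, 22/5, 3)
obs 6: x=4 → posterior Dirichlet(5, 13/3, 7/4, 22/5, 4)
obs 7: x=1 → posterior Dirichlet(5, 16/3, 7/4, 22/5, 4)
obs 8: x=0 → posterior Dirichlet(6, 16/3, 7/4, 22/5, 4)
obs 9: x=1 → posterior Dirichlet(6, 19/3, 7/4, 22/5, 4)
obs 10: x=1 → posterior Dirichlet(6, 22/3, 7/4, 22/5, 4)
obs 11: x=1 → posterior Dirichlet(6, 25/3, 7/4, 22/5, 4)
obs 12: x=3 → posterior Dirichlet(6, 25/3, 7/4, 27/5, 4)

k = 4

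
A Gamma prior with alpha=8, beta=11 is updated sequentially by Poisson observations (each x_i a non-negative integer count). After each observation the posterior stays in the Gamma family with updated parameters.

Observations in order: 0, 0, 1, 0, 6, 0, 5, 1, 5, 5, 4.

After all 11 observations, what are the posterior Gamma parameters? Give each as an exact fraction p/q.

alpha=35, beta=22

obs 1: x=0 → posterior Gamma(8, 12)
obs 2: x=0 → posterior Gamma(8, 13)
obs 3: x=1 → posterior Gamma(9, 14)
obs 4: x=0 → posterior Gamma(9, 15)
obs 5: x=6 → posterior Gamma(15, 16)
obs 6: x=0 → posterior Gamma(15, 17)
obs 7: x=5 → posterior Gamma(20, 18)
obs 8: x=1 → posterior Gamma(21, 19)
obs 9: x=5 → posterior Gamma(26, 20)
obs 10: x=5 → posterior Gamma(31, 21)
obs 11: x=4 → posterior Gamma(35, 22)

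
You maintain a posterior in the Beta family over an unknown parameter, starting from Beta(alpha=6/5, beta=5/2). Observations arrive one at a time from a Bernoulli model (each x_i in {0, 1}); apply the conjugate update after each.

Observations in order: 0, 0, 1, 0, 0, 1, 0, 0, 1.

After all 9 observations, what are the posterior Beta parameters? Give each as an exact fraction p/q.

alpha=21/5, beta=17/2

obs 1: x=0 → posterior Beta(6/5, 7/2)
obs 2: x=0 → posterior Beta(6/5, 9/2)
obs 3: x=1 → posterior Beta(11/5, 9/2)
obs 4: x=0 → posterior Beta(11/5, 11/2)
obs 5: x=0 → posterior Beta(11/5, 13/2)
obs 6: x=1 → posterior Beta(16/5, 13/2)
obs 7: x=0 → posterior Beta(16/5, 15/2)
obs 8: x=0 → posterior Beta(16/5, 17/2)
obs 9: x=1 → posterior Beta(21/5, 17/2)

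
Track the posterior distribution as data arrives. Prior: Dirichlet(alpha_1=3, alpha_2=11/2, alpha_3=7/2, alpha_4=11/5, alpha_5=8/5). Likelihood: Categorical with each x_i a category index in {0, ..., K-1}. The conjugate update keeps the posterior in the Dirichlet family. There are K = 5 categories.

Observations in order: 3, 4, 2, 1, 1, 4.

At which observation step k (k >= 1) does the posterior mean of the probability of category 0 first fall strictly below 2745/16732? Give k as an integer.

k = 3

obs 1: x=3 → posterior Dirichlet(3, 11/2, 7/2, 16/5, 8/5)
obs 2: x=4 → posterior Dirichlet(3, 11/2, 7/2, 16/5, 13/5)
obs 3: x=2 → posterior Dirichlet(3, 11/2, 9/2, 16/5, 13/5)
obs 4: x=1 → posterior Dirichlet(3, 13/2, 9/2, 16/5, 13/5)
obs 5: x=1 → posterior Dirichlet(3, 15/2, 9/2, 16/5, 13/5)
obs 6: x=4 → posterior Dirichlet(3, 15/2, 9/2, 16/5, 18/5)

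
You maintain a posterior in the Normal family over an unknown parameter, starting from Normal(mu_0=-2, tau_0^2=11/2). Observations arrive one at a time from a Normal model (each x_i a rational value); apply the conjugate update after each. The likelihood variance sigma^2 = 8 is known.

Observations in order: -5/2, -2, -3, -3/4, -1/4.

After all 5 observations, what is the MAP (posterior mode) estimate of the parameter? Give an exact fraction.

-251/142

obs 1: x=-5/2 → posterior Normal(-119/54, 88/27)
obs 2: x=-2 → posterior Normal(-163/76, 44/19)
obs 3: x=-3 → posterior Normal(-229/98, 88/49)
obs 4: x=-3/4 → posterior Normal(-491/240, 22/15)
obs 5: x=-1/4 → posterior Normal(-251/142, 88/71)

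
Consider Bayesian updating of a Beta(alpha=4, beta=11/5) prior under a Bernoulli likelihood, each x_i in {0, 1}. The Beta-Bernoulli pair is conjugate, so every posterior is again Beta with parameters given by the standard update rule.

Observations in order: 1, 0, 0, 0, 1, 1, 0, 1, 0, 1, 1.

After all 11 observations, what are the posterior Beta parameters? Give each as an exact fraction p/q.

obs 1: x=1 → posterior Beta(5, 11/5)
obs 2: x=0 → posterior Beta(5, 16/5)
obs 3: x=0 → posterior Beta(5, 21/5)
obs 4: x=0 → posterior Beta(5, 26/5)
obs 5: x=1 → posterior Beta(6, 26/5)
obs 6: x=1 → posterior Beta(7, 26/5)
obs 7: x=0 → posterior Beta(7, 31/5)
obs 8: x=1 → posterior Beta(8, 31/5)
obs 9: x=0 → posterior Beta(8, 36/5)
obs 10: x=1 → posterior Beta(9, 36/5)
obs 11: x=1 → posterior Beta(10, 36/5)

alpha=10, beta=36/5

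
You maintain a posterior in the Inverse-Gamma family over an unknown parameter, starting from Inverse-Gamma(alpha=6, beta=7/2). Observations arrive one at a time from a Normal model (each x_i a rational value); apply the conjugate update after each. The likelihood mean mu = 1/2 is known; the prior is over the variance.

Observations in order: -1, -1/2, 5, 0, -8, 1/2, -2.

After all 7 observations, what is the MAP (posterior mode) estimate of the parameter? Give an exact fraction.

obs 1: x=-1 → posterior Inverse-Gamma(13/2, 37/8)
obs 2: x=-1/2 → posterior Inverse-Gamma(7, 41/8)
obs 3: x=5 → posterior Inverse-Gamma(15/2, 61/4)
obs 4: x=0 → posterior Inverse-Gamma(8, 123/8)
obs 5: x=-8 → posterior Inverse-Gamma(17/2, 103/2)
obs 6: x=1/2 → posterior Inverse-Gamma(9, 103/2)
obs 7: x=-2 → posterior Inverse-Gamma(19/2, 437/8)

437/84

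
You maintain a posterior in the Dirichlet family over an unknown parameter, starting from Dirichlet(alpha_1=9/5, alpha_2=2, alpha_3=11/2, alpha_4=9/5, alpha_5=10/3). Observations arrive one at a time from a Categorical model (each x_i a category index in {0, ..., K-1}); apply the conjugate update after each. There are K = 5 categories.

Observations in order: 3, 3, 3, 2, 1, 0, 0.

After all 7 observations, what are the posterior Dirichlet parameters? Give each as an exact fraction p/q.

obs 1: x=3 → posterior Dirichlet(9/5, 2, 11/2, 14/5, 10/3)
obs 2: x=3 → posterior Dirichlet(9/5, 2, 11/2, 19/5, 10/3)
obs 3: x=3 → posterior Dirichlet(9/5, 2, 11/2, 24/5, 10/3)
obs 4: x=2 → posterior Dirichlet(9/5, 2, 13/2, 24/5, 10/3)
obs 5: x=1 → posterior Dirichlet(9/5, 3, 13/2, 24/5, 10/3)
obs 6: x=0 → posterior Dirichlet(14/5, 3, 13/2, 24/5, 10/3)
obs 7: x=0 → posterior Dirichlet(19/5, 3, 13/2, 24/5, 10/3)

alpha_1=19/5, alpha_2=3, alpha_3=13/2, alpha_4=24/5, alpha_5=10/3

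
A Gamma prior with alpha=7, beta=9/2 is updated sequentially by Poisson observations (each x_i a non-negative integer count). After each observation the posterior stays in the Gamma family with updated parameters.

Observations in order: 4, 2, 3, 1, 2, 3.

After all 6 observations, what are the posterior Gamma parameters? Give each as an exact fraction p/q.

obs 1: x=4 → posterior Gamma(11, 11/2)
obs 2: x=2 → posterior Gamma(13, 13/2)
obs 3: x=3 → posterior Gamma(16, 15/2)
obs 4: x=1 → posterior Gamma(17, 17/2)
obs 5: x=2 → posterior Gamma(19, 19/2)
obs 6: x=3 → posterior Gamma(22, 21/2)

alpha=22, beta=21/2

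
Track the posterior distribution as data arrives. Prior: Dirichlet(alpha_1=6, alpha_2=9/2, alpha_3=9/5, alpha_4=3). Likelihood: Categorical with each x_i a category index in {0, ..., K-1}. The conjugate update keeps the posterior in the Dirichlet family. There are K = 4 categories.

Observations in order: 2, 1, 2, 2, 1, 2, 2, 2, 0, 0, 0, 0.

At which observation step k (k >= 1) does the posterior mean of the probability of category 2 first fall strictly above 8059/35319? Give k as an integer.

obs 1: x=2 → posterior Dirichlet(6, 9/2, 14/5, 3)
obs 2: x=1 → posterior Dirichlet(6, 11/2, 14/5, 3)
obs 3: x=2 → posterior Dirichlet(6, 11/2, 19/5, 3)
obs 4: x=2 → posterior Dirichlet(6, 11/2, 24/5, 3)
obs 5: x=1 → posterior Dirichlet(6, 13/2, 24/5, 3)
obs 6: x=2 → posterior Dirichlet(6, 13/2, 29/5, 3)
obs 7: x=2 → posterior Dirichlet(6, 13/2, 34/5, 3)
obs 8: x=2 → posterior Dirichlet(6, 13/2, 39/5, 3)
obs 9: x=0 → posterior Dirichlet(7, 13/2, 39/5, 3)
obs 10: x=0 → posterior Dirichlet(8, 13/2, 39/5, 3)
obs 11: x=0 → posterior Dirichlet(9, 13/2, 39/5, 3)
obs 12: x=0 → posterior Dirichlet(10, 13/2, 39/5, 3)

k = 4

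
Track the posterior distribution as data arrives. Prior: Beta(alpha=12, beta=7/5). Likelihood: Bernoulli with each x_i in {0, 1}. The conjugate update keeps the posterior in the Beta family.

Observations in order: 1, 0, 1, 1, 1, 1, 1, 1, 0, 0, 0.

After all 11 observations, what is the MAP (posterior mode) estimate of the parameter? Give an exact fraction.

45/56

obs 1: x=1 → posterior Beta(13, 7/5)
obs 2: x=0 → posterior Beta(13, 12/5)
obs 3: x=1 → posterior Beta(14, 12/5)
obs 4: x=1 → posterior Beta(15, 12/5)
obs 5: x=1 → posterior Beta(16, 12/5)
obs 6: x=1 → posterior Beta(17, 12/5)
obs 7: x=1 → posterior Beta(18, 12/5)
obs 8: x=1 → posterior Beta(19, 12/5)
obs 9: x=0 → posterior Beta(19, 17/5)
obs 10: x=0 → posterior Beta(19, 22/5)
obs 11: x=0 → posterior Beta(19, 27/5)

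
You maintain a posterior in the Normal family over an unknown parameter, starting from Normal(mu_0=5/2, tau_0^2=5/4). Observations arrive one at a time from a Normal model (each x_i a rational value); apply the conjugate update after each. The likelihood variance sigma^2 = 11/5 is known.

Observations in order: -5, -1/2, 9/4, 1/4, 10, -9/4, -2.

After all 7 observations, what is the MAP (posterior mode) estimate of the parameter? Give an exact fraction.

715/876

obs 1: x=-5 → posterior Normal(-5/23, 55/69)
obs 2: x=-1/2 → posterior Normal(-55/188, 55/94)
obs 3: x=9/4 → posterior Normal(115/476, 55/119)
obs 4: x=1/4 → posterior Normal(35/144, 55/144)
obs 5: x=10 → posterior Normal(285/169, 55/169)
obs 6: x=-9/4 → posterior Normal(915/776, 55/194)
obs 7: x=-2 → posterior Normal(715/876, 55/219)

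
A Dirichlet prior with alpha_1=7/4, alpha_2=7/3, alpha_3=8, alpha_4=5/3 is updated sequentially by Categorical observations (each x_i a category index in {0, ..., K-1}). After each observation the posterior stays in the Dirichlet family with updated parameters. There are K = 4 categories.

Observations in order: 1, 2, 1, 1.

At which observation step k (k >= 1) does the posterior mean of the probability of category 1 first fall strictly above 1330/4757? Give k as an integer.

obs 1: x=1 → posterior Dirichlet(7/4, 10/3, 8, 5/3)
obs 2: x=2 → posterior Dirichlet(7/4, 10/3, 9, 5/3)
obs 3: x=1 → posterior Dirichlet(7/4, 13/3, 9, 5/3)
obs 4: x=1 → posterior Dirichlet(7/4, 16/3, 9, 5/3)

k = 4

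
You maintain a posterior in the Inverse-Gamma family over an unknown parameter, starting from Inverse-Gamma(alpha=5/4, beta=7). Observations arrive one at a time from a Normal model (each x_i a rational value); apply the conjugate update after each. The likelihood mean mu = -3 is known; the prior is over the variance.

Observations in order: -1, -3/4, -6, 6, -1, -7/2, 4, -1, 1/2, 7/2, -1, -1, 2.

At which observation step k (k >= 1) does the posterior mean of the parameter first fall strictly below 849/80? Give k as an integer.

k = 2

obs 1: x=-1 → posterior Inverse-Gamma(7/4, 9)
obs 2: x=-3/4 → posterior Inverse-Gamma(9/4, 369/32)
obs 3: x=-6 → posterior Inverse-Gamma(11/4, 513/32)
obs 4: x=6 → posterior Inverse-Gamma(13/4, 1809/32)
obs 5: x=-1 → posterior Inverse-Gamma(15/4, 1873/32)
obs 6: x=-7/2 → posterior Inverse-Gamma(17/4, 1877/32)
obs 7: x=4 → posterior Inverse-Gamma(19/4, 2661/32)
obs 8: x=-1 → posterior Inverse-Gamma(21/4, 2725/32)
obs 9: x=1/2 → posterior Inverse-Gamma(23/4, 2921/32)
obs 10: x=7/2 → posterior Inverse-Gamma(25/4, 3597/32)
obs 11: x=-1 → posterior Inverse-Gamma(27/4, 3661/32)
obs 12: x=-1 → posterior Inverse-Gamma(29/4, 3725/32)
obs 13: x=2 → posterior Inverse-Gamma(31/4, 4125/32)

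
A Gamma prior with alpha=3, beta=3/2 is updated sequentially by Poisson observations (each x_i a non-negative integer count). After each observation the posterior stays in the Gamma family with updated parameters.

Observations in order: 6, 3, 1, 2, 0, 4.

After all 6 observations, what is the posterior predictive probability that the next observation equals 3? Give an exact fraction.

obs 1: x=6 → posterior Gamma(9, 5/2)
obs 2: x=3 → posterior Gamma(12, 7/2)
obs 3: x=1 → posterior Gamma(13, 9/2)
obs 4: x=2 → posterior Gamma(15, 11/2)
obs 5: x=0 → posterior Gamma(15, 13/2)
obs 6: x=4 → posterior Gamma(19, 15/2)

235871544053649902343750000/1174562876521148458974062689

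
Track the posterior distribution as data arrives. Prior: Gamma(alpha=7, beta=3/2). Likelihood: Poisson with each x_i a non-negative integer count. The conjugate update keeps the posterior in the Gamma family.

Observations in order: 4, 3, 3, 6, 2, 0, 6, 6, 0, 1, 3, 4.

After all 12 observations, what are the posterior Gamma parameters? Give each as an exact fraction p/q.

alpha=45, beta=27/2

obs 1: x=4 → posterior Gamma(11, 5/2)
obs 2: x=3 → posterior Gamma(14, 7/2)
obs 3: x=3 → posterior Gamma(17, 9/2)
obs 4: x=6 → posterior Gamma(23, 11/2)
obs 5: x=2 → posterior Gamma(25, 13/2)
obs 6: x=0 → posterior Gamma(25, 15/2)
obs 7: x=6 → posterior Gamma(31, 17/2)
obs 8: x=6 → posterior Gamma(37, 19/2)
obs 9: x=0 → posterior Gamma(37, 21/2)
obs 10: x=1 → posterior Gamma(38, 23/2)
obs 11: x=3 → posterior Gamma(41, 25/2)
obs 12: x=4 → posterior Gamma(45, 27/2)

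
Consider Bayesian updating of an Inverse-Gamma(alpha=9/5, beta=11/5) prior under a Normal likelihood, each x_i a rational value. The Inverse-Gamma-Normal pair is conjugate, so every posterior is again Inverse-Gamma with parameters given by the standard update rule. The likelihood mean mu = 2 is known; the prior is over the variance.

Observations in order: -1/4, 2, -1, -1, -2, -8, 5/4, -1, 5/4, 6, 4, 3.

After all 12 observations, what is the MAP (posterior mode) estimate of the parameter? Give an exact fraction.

obs 1: x=-1/4 → posterior Inverse-Gamma(23/10, 757/160)
obs 2: x=2 → posterior Inverse-Gamma(14/5, 757/160)
obs 3: x=-1 → posterior Inverse-Gamma(33/10, 1477/160)
obs 4: x=-1 → posterior Inverse-Gamma(19/5, 2197/160)
obs 5: x=-2 → posterior Inverse-Gamma(43/10, 3477/160)
obs 6: x=-8 → posterior Inverse-Gamma(24/5, 11477/160)
obs 7: x=5/4 → posterior Inverse-Gamma(53/10, 5761/80)
obs 8: x=-1 → posterior Inverse-Gamma(29/5, 6121/80)
obs 9: x=5/4 → posterior Inverse-Gamma(63/10, 12287/160)
obs 10: x=6 → posterior Inverse-Gamma(34/5, 13567/160)
obs 11: x=4 → posterior Inverse-Gamma(73/10, 13887/160)
obs 12: x=3 → posterior Inverse-Gamma(39/5, 13967/160)

13967/1408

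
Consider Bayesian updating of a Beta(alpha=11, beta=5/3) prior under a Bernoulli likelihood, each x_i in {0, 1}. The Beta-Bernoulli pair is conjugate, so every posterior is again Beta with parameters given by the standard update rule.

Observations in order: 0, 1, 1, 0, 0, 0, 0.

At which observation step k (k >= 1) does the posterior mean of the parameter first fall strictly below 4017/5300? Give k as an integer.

obs 1: x=0 → posterior Beta(11, 8/3)
obs 2: x=1 → posterior Beta(12, 8/3)
obs 3: x=1 → posterior Beta(13, 8/3)
obs 4: x=0 → posterior Beta(13, 11/3)
obs 5: x=0 → posterior Beta(13, 14/3)
obs 6: x=0 → posterior Beta(13, 17/3)
obs 7: x=0 → posterior Beta(13, 20/3)

k = 5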